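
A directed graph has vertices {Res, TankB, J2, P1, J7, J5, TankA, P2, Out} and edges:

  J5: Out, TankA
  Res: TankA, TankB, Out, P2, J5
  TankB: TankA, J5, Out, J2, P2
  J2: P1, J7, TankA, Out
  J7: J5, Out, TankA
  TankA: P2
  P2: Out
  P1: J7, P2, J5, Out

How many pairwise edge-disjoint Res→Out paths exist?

4

Assign every edge capacity 1; by Menger, the answer equals the max flow.
Path Res→Out (+1); total 1.
Path Res→TankB→Out (+1); total 2.
Path Res→J5→Out (+1); total 3.
Path Res→P2→Out (+1); total 4.
No residual Res→Out path; max flow = 4.
Certifying cut of size 4: {P2→Out, Res→J5, Res→Out, Res→TankB}.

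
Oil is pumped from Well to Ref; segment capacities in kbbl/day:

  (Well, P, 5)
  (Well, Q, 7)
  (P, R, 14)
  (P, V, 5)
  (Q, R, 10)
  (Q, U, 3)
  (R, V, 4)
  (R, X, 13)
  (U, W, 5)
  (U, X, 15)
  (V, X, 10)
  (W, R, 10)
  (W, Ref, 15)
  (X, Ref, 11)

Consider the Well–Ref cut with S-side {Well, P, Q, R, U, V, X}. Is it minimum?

Given cut capacity: 5 + 11 = 16.
Augment Well→P→R→X→Ref: bottleneck 5, flow now 5.
Augment Well→Q→R→X→Ref: bottleneck 6, flow now 11.
Augment Well→Q→U→W→Ref: bottleneck 1, flow now 12.
No augmenting path remains; maximum flow = 12.
In the residual graph, reachable from Well: {Well}.
Min-cut edges: Well→P (5), Well→Q (7); capacity 5 + 7 = 12.
Cut capacity 16 exceeds the max flow 12, so it is not minimum.

No — its capacity is 16, but the minimum cut has capacity 12.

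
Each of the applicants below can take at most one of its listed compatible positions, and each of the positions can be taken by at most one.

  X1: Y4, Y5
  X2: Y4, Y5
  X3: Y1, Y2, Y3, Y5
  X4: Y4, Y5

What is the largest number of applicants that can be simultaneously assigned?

Unit-capacity flow: source→left, listed edges, right→sink; max matching = max flow.
Augmenting path X1→Y4 (+1); matched 1.
Augmenting path X2→Y5 (+1); matched 2.
Augmenting path X3→Y1 (+1); matched 3.
No augmenting path remains; maximum matching = 3.
König certificate: {X3, Y4, Y5} is a vertex cover of size 3 (every listed pair touches it), so no matching can be larger.

3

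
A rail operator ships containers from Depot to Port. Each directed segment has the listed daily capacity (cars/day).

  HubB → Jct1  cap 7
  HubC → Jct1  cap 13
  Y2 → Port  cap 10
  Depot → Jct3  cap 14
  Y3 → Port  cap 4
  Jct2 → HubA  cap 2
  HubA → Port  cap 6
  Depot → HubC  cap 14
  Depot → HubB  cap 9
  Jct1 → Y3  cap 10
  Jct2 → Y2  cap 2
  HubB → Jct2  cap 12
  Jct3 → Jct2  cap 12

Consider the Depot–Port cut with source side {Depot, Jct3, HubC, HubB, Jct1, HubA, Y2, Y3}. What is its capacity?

44

Edges leaving {Depot, Jct3, HubC, HubB, Jct1, HubA, Y2, Y3}: Jct3→Jct2 (12), HubB→Jct2 (12), HubA→Port (6), Y2→Port (10), Y3→Port (4).
Cut capacity = 12 + 12 + 6 + 10 + 4 = 44.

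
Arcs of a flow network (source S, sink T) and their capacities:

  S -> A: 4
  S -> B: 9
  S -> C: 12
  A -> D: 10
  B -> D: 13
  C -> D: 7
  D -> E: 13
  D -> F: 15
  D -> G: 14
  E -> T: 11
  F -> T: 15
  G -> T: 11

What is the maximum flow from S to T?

Augment S→A→D→E→T: bottleneck 4, flow now 4.
Augment S→B→D→E→T: bottleneck 7, flow now 11.
Augment S→B→D→F→T: bottleneck 2, flow now 13.
Augment S→C→D→F→T: bottleneck 7, flow now 20.
No augmenting path remains; maximum flow = 20.
In the residual graph, reachable from S: {S, C}.
Min-cut edges: S→A (4), S→B (9), C→D (7); capacity 4 + 9 + 7 = 20.
This cut is saturated, so no flow can exceed 20.

20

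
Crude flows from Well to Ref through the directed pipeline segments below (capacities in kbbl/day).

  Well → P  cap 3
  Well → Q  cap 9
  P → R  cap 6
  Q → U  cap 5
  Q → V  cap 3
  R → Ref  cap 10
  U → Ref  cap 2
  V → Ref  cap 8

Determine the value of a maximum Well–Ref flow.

Augment Well→P→R→Ref: bottleneck 3, flow now 3.
Augment Well→Q→U→Ref: bottleneck 2, flow now 5.
Augment Well→Q→V→Ref: bottleneck 3, flow now 8.
No augmenting path remains; maximum flow = 8.
In the residual graph, reachable from Well: {Well, Q, U}.
Min-cut edges: Well→P (3), Q→V (3), U→Ref (2); capacity 3 + 3 + 2 = 8.
This cut is saturated, so no flow can exceed 8.

8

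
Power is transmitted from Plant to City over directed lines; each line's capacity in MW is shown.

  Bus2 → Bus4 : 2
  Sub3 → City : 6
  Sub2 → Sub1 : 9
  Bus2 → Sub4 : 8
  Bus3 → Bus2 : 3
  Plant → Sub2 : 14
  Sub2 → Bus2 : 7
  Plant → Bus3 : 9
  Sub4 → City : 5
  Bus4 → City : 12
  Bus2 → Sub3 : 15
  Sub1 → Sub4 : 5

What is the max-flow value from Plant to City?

Augment Plant→Bus3→Bus2→Bus4→City: bottleneck 2, flow now 2.
Augment Plant→Bus3→Bus2→Sub4→City: bottleneck 1, flow now 3.
Augment Plant→Sub2→Bus2→Sub4→City: bottleneck 4, flow now 7.
Augment Plant→Sub2→Bus2→Sub3→City: bottleneck 3, flow now 10.
Augment Plant→Sub2→Sub1→Sub4→Bus2→Sub3→City: bottleneck 3, flow now 13. (uses reverse residual edge)
No augmenting path remains; maximum flow = 13.
In the residual graph, reachable from Plant: {Plant, Bus3, Sub2, Bus2, Sub1, Sub4, Sub3}.
Min-cut edges: Bus2→Bus4 (2), Sub4→City (5), Sub3→City (6); capacity 2 + 5 + 6 = 13.
This cut is saturated, so no flow can exceed 13.

13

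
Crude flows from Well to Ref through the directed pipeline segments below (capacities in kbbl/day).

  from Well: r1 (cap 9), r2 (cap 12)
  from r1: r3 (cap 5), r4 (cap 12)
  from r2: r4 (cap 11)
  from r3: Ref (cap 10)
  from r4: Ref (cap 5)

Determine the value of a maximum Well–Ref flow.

Augment Well→r1→r3→Ref: bottleneck 5, flow now 5.
Augment Well→r1→r4→Ref: bottleneck 4, flow now 9.
Augment Well→r2→r4→Ref: bottleneck 1, flow now 10.
No augmenting path remains; maximum flow = 10.
In the residual graph, reachable from Well: {Well, r1, r2, r4}.
Min-cut edges: r1→r3 (5), r4→Ref (5); capacity 5 + 5 = 10.
This cut is saturated, so no flow can exceed 10.

10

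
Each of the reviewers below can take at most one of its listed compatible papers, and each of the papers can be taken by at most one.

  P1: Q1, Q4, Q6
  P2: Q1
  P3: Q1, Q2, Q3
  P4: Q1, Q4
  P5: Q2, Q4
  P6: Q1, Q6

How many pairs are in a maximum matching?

5

Unit-capacity flow: source→left, listed edges, right→sink; max matching = max flow.
Augmenting path P1→Q1 (+1); matched 1.
Augmenting path P3→Q2 (+1); matched 2.
Augmenting path P4→Q4 (+1); matched 3.
Augmenting path P6→Q6 (+1); matched 4.
Augmenting path P5→Q2→P3→Q3 (+1); matched 5.
No augmenting path remains; maximum matching = 5.
König certificate: {P3, P5, Q1, Q4, Q6} is a vertex cover of size 5 (every listed pair touches it), so no matching can be larger.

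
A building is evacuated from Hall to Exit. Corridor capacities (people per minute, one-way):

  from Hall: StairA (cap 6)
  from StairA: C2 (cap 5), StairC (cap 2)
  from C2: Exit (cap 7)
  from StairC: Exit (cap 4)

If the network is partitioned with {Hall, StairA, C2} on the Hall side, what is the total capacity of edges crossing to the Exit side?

9

Edges leaving {Hall, StairA, C2}: StairA→StairC (2), C2→Exit (7).
Cut capacity = 2 + 7 = 9.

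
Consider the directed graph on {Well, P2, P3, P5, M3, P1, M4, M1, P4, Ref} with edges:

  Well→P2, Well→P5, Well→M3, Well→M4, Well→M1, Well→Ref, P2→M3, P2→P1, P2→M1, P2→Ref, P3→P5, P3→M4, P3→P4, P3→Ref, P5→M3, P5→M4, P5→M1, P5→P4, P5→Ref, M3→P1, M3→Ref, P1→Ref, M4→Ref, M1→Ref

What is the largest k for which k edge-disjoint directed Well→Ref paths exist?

Assign every edge capacity 1; by Menger, the answer equals the max flow.
Path Well→Ref (+1); total 1.
Path Well→P2→Ref (+1); total 2.
Path Well→P5→Ref (+1); total 3.
Path Well→M3→Ref (+1); total 4.
Path Well→M4→Ref (+1); total 5.
Path Well→M1→Ref (+1); total 6.
No residual Well→Ref path; max flow = 6.
Certifying cut of size 6: {Well→M1, Well→M3, Well→M4, Well→P2, Well→P5, Well→Ref}.

6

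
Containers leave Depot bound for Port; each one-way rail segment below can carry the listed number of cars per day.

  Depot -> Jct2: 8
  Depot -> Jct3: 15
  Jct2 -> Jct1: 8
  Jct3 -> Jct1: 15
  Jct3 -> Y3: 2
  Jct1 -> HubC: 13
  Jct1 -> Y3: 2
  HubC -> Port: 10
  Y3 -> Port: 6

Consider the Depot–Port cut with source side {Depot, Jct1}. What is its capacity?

Edges leaving {Depot, Jct1}: Depot→Jct2 (8), Depot→Jct3 (15), Jct1→HubC (13), Jct1→Y3 (2).
Cut capacity = 8 + 15 + 13 + 2 = 38.

38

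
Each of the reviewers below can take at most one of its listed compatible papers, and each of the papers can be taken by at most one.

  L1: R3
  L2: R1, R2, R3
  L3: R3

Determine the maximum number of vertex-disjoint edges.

Unit-capacity flow: source→left, listed edges, right→sink; max matching = max flow.
Augmenting path L1→R3 (+1); matched 1.
Augmenting path L2→R1 (+1); matched 2.
No augmenting path remains; maximum matching = 2.
König certificate: {L2, R3} is a vertex cover of size 2 (every listed pair touches it), so no matching can be larger.

2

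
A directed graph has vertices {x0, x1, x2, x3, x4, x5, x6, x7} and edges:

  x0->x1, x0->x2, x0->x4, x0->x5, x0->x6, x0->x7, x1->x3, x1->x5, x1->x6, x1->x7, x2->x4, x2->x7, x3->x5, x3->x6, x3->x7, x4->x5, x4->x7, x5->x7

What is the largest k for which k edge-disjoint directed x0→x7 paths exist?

Assign every edge capacity 1; by Menger, the answer equals the max flow.
Path x0→x7 (+1); total 1.
Path x0→x1→x7 (+1); total 2.
Path x0→x2→x7 (+1); total 3.
Path x0→x4→x7 (+1); total 4.
Path x0→x5→x7 (+1); total 5.
No residual x0→x7 path; max flow = 5.
Certifying cut of size 5: {x0→x1, x0→x2, x0→x4, x0→x5, x0→x7}.

5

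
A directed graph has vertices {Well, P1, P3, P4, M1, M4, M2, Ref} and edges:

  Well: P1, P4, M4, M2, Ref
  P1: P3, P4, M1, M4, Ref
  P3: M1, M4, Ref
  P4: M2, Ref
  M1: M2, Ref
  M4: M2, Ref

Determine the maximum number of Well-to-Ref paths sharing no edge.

Assign every edge capacity 1; by Menger, the answer equals the max flow.
Path Well→Ref (+1); total 1.
Path Well→P1→Ref (+1); total 2.
Path Well→P4→Ref (+1); total 3.
Path Well→M4→Ref (+1); total 4.
No residual Well→Ref path; max flow = 4.
Certifying cut of size 4: {Well→M4, Well→P1, Well→P4, Well→Ref}.

4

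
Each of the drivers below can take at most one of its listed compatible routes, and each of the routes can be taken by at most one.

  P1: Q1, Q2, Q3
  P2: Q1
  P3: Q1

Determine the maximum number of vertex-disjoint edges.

Unit-capacity flow: source→left, listed edges, right→sink; max matching = max flow.
Augmenting path P1→Q1 (+1); matched 1.
Augmenting path P2→Q1→P1→Q2 (+1); matched 2.
No augmenting path remains; maximum matching = 2.
König certificate: {P1, Q1} is a vertex cover of size 2 (every listed pair touches it), so no matching can be larger.

2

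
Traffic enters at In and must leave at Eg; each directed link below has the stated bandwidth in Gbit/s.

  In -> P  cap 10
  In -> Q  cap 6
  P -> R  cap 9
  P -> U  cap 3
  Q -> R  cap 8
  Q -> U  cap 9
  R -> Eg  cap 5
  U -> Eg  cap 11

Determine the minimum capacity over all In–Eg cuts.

14

Augment In→P→R→Eg: bottleneck 5, flow now 5.
Augment In→P→U→Eg: bottleneck 3, flow now 8.
Augment In→Q→U→Eg: bottleneck 6, flow now 14.
No augmenting path remains; maximum flow = 14.
By max-flow min-cut, the minimum cut capacity equals the max flow.
In the residual graph, reachable from In: {In, P, R}.
Min-cut edges: In→Q (6), P→U (3), R→Eg (5); capacity 6 + 3 + 5 = 14.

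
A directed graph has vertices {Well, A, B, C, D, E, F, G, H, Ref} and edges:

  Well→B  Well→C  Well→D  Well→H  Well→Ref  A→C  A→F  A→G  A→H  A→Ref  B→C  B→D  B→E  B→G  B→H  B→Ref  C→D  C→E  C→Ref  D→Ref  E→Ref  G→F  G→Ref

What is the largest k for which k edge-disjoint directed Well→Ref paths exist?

Assign every edge capacity 1; by Menger, the answer equals the max flow.
Path Well→Ref (+1); total 1.
Path Well→B→Ref (+1); total 2.
Path Well→C→Ref (+1); total 3.
Path Well→D→Ref (+1); total 4.
No residual Well→Ref path; max flow = 4.
Certifying cut of size 4: {Well→B, Well→C, Well→D, Well→Ref}.

4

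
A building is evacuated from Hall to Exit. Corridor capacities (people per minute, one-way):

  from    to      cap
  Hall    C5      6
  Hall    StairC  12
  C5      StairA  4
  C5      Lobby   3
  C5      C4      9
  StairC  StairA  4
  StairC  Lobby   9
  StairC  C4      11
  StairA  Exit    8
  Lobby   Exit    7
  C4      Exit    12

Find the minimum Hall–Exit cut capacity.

Augment Hall→C5→StairA→Exit: bottleneck 4, flow now 4.
Augment Hall→C5→Lobby→Exit: bottleneck 2, flow now 6.
Augment Hall→StairC→StairA→Exit: bottleneck 4, flow now 10.
Augment Hall→StairC→Lobby→Exit: bottleneck 5, flow now 15.
Augment Hall→StairC→C4→Exit: bottleneck 3, flow now 18.
No augmenting path remains; maximum flow = 18.
By max-flow min-cut, the minimum cut capacity equals the max flow.
In the residual graph, reachable from Hall: {Hall}.
Min-cut edges: Hall→C5 (6), Hall→StairC (12); capacity 6 + 12 = 18.

18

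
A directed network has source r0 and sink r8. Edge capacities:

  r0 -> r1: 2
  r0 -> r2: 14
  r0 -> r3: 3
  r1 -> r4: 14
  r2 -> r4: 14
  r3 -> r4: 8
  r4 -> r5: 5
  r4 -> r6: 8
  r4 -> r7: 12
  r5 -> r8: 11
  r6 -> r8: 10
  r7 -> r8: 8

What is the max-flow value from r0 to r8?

19

Augment r0→r1→r4→r5→r8: bottleneck 2, flow now 2.
Augment r0→r2→r4→r5→r8: bottleneck 3, flow now 5.
Augment r0→r2→r4→r6→r8: bottleneck 8, flow now 13.
Augment r0→r2→r4→r7→r8: bottleneck 3, flow now 16.
Augment r0→r3→r4→r7→r8: bottleneck 3, flow now 19.
No augmenting path remains; maximum flow = 19.
In the residual graph, reachable from r0: {r0}.
Min-cut edges: r0→r1 (2), r0→r2 (14), r0→r3 (3); capacity 2 + 14 + 3 = 19.
This cut is saturated, so no flow can exceed 19.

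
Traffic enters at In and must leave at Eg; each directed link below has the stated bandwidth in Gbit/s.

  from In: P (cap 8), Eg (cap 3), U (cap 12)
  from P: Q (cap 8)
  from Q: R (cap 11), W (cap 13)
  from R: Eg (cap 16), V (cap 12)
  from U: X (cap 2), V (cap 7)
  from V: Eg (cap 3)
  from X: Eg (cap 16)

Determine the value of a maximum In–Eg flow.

16

Augment In→Eg: bottleneck 3, flow now 3.
Augment In→U→V→Eg: bottleneck 3, flow now 6.
Augment In→U→X→Eg: bottleneck 2, flow now 8.
Augment In→P→Q→R→Eg: bottleneck 8, flow now 16.
No augmenting path remains; maximum flow = 16.
In the residual graph, reachable from In: {In, U, V}.
Min-cut edges: In→P (8), In→Eg (3), U→X (2), V→Eg (3); capacity 8 + 3 + 2 + 3 = 16.
This cut is saturated, so no flow can exceed 16.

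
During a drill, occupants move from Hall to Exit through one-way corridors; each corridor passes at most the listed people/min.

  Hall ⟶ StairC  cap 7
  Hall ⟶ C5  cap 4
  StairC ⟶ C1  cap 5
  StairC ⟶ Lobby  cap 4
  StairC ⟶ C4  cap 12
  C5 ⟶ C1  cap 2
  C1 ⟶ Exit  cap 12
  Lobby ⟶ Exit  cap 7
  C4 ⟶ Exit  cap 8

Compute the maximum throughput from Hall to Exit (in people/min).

Augment Hall→StairC→C1→Exit: bottleneck 5, flow now 5.
Augment Hall→StairC→Lobby→Exit: bottleneck 2, flow now 7.
Augment Hall→C5→C1→Exit: bottleneck 2, flow now 9.
No augmenting path remains; maximum flow = 9.
In the residual graph, reachable from Hall: {Hall, C5}.
Min-cut edges: Hall→StairC (7), C5→C1 (2); capacity 7 + 2 = 9.
This cut is saturated, so no flow can exceed 9.

9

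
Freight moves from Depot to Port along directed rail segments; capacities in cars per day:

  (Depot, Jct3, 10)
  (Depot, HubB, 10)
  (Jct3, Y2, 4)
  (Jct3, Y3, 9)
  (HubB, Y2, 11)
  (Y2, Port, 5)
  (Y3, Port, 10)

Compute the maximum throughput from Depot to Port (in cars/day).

14

Augment Depot→Jct3→Y2→Port: bottleneck 4, flow now 4.
Augment Depot→Jct3→Y3→Port: bottleneck 6, flow now 10.
Augment Depot→HubB→Y2→Port: bottleneck 1, flow now 11.
Augment Depot→HubB→Y2→Jct3→Y3→Port: bottleneck 3, flow now 14. (uses reverse residual edge)
No augmenting path remains; maximum flow = 14.
In the residual graph, reachable from Depot: {Depot, Jct3, HubB, Y2}.
Min-cut edges: Jct3→Y3 (9), Y2→Port (5); capacity 9 + 5 = 14.
This cut is saturated, so no flow can exceed 14.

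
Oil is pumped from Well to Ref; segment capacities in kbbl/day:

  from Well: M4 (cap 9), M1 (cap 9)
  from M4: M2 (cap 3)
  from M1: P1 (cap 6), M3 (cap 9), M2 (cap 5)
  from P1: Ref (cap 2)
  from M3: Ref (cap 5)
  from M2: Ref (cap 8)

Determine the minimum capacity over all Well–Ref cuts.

12

Augment Well→M4→M2→Ref: bottleneck 3, flow now 3.
Augment Well→M1→P1→Ref: bottleneck 2, flow now 5.
Augment Well→M1→M3→Ref: bottleneck 5, flow now 10.
Augment Well→M1→M2→Ref: bottleneck 2, flow now 12.
No augmenting path remains; maximum flow = 12.
By max-flow min-cut, the minimum cut capacity equals the max flow.
In the residual graph, reachable from Well: {Well, M4}.
Min-cut edges: Well→M1 (9), M4→M2 (3); capacity 9 + 3 = 12.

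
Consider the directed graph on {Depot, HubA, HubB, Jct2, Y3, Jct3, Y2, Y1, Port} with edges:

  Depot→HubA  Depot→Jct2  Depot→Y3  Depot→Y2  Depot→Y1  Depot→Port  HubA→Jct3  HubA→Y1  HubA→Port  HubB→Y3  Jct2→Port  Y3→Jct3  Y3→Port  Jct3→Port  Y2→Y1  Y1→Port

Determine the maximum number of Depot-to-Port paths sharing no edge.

5

Assign every edge capacity 1; by Menger, the answer equals the max flow.
Path Depot→Port (+1); total 1.
Path Depot→HubA→Port (+1); total 2.
Path Depot→Jct2→Port (+1); total 3.
Path Depot→Y3→Port (+1); total 4.
Path Depot→Y1→Port (+1); total 5.
No residual Depot→Port path; max flow = 5.
Certifying cut of size 5: {Depot→HubA, Depot→Jct2, Depot→Port, Depot→Y3, Y1→Port}.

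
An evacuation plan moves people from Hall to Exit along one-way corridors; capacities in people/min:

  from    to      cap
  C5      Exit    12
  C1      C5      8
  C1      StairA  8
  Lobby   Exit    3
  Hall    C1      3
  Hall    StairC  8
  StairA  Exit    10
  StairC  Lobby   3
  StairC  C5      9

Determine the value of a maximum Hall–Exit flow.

Augment Hall→StairC→Lobby→Exit: bottleneck 3, flow now 3.
Augment Hall→StairC→C5→Exit: bottleneck 5, flow now 8.
Augment Hall→C1→StairA→Exit: bottleneck 3, flow now 11.
No augmenting path remains; maximum flow = 11.
In the residual graph, reachable from Hall: {Hall}.
Min-cut edges: Hall→StairC (8), Hall→C1 (3); capacity 8 + 3 = 11.
This cut is saturated, so no flow can exceed 11.

11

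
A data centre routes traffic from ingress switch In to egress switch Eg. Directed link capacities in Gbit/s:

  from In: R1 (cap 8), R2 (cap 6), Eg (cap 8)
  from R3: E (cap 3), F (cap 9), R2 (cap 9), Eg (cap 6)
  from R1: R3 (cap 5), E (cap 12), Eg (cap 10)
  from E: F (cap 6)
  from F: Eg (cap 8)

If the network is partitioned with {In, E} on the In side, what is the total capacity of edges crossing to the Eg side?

28

Edges leaving {In, E}: In→R1 (8), In→R2 (6), In→Eg (8), E→F (6).
Cut capacity = 8 + 6 + 8 + 6 = 28.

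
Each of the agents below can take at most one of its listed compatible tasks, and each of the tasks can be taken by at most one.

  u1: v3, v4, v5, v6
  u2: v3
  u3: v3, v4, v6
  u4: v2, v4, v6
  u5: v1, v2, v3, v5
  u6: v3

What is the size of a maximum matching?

Unit-capacity flow: source→left, listed edges, right→sink; max matching = max flow.
Augmenting path u1→v3 (+1); matched 1.
Augmenting path u3→v4 (+1); matched 2.
Augmenting path u4→v2 (+1); matched 3.
Augmenting path u5→v1 (+1); matched 4.
Augmenting path u2→v3→u1→v5 (+1); matched 5.
No augmenting path remains; maximum matching = 5.
König certificate: {u1, u3, u4, u5, v3} is a vertex cover of size 5 (every listed pair touches it), so no matching can be larger.

5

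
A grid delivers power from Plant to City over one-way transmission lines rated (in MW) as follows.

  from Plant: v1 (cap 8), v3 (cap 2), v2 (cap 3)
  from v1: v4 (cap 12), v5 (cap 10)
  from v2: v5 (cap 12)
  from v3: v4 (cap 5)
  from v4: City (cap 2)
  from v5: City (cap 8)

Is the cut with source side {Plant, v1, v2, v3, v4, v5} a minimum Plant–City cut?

Given cut capacity: 2 + 8 = 10.
Augment Plant→v1→v4→City: bottleneck 2, flow now 2.
Augment Plant→v1→v5→City: bottleneck 6, flow now 8.
Augment Plant→v2→v5→City: bottleneck 2, flow now 10.
No augmenting path remains; maximum flow = 10.
Cut capacity 10 equals the max flow, so it is a minimum cut.

Yes — it is a minimum cut (capacity 10).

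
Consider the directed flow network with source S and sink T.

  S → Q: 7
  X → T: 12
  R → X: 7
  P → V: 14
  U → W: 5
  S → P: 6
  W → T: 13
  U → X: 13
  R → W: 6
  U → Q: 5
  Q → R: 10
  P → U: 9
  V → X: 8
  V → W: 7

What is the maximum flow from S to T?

13

Augment S→P→U→W→T: bottleneck 5, flow now 5.
Augment S→P→U→X→T: bottleneck 1, flow now 6.
Augment S→Q→R→W→T: bottleneck 6, flow now 12.
Augment S→Q→R→X→T: bottleneck 1, flow now 13.
No augmenting path remains; maximum flow = 13.
In the residual graph, reachable from S: {S}.
Min-cut edges: S→P (6), S→Q (7); capacity 6 + 7 = 13.
This cut is saturated, so no flow can exceed 13.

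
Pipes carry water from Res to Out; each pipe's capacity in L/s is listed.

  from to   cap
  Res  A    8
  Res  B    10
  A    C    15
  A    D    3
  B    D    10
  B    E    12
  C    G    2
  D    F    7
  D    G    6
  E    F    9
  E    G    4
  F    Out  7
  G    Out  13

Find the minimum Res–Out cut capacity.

Augment Res→A→C→G→Out: bottleneck 2, flow now 2.
Augment Res→A→D→F→Out: bottleneck 3, flow now 5.
Augment Res→B→D→F→Out: bottleneck 4, flow now 9.
Augment Res→B→D→G→Out: bottleneck 6, flow now 15.
No augmenting path remains; maximum flow = 15.
By max-flow min-cut, the minimum cut capacity equals the max flow.
In the residual graph, reachable from Res: {Res, A, C}.
Min-cut edges: Res→B (10), A→D (3), C→G (2); capacity 10 + 3 + 2 = 15.

15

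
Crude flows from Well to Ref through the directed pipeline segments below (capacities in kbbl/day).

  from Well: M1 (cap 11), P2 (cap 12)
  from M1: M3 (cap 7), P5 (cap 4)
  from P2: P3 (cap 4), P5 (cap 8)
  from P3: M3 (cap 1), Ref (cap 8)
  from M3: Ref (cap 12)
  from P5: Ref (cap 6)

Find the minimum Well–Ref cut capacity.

Augment Well→M1→M3→Ref: bottleneck 7, flow now 7.
Augment Well→M1→P5→Ref: bottleneck 4, flow now 11.
Augment Well→P2→P3→Ref: bottleneck 4, flow now 15.
Augment Well→P2→P5→Ref: bottleneck 2, flow now 17.
No augmenting path remains; maximum flow = 17.
By max-flow min-cut, the minimum cut capacity equals the max flow.
In the residual graph, reachable from Well: {Well, M1, P2, P5}.
Min-cut edges: M1→M3 (7), P2→P3 (4), P5→Ref (6); capacity 7 + 4 + 6 = 17.

17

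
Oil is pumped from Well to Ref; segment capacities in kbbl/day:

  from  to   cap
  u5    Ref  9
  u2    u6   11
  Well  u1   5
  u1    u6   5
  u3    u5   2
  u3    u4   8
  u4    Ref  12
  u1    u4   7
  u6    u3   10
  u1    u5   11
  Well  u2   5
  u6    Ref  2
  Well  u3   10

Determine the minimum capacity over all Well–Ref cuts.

Augment Well→u1→u4→Ref: bottleneck 5, flow now 5.
Augment Well→u2→u6→Ref: bottleneck 2, flow now 7.
Augment Well→u3→u4→Ref: bottleneck 7, flow now 14.
Augment Well→u3→u5→Ref: bottleneck 2, flow now 16.
Augment Well→u3→u4→u1→u5→Ref: bottleneck 1, flow now 17. (uses reverse residual edge)
No augmenting path remains; maximum flow = 17.
By max-flow min-cut, the minimum cut capacity equals the max flow.
In the residual graph, reachable from Well: {Well, u2, u3, u6}.
Min-cut edges: Well→u1 (5), u3→u4 (8), u3→u5 (2), u6→Ref (2); capacity 5 + 8 + 2 + 2 = 17.

17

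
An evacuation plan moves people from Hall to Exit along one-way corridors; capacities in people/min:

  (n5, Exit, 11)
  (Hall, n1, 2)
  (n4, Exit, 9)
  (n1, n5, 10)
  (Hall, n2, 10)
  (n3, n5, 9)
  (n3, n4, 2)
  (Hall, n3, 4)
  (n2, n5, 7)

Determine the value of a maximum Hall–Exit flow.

Augment Hall→n1→n5→Exit: bottleneck 2, flow now 2.
Augment Hall→n2→n5→Exit: bottleneck 7, flow now 9.
Augment Hall→n3→n4→Exit: bottleneck 2, flow now 11.
Augment Hall→n3→n5→Exit: bottleneck 2, flow now 13.
No augmenting path remains; maximum flow = 13.
In the residual graph, reachable from Hall: {Hall, n2}.
Min-cut edges: Hall→n1 (2), Hall→n3 (4), n2→n5 (7); capacity 2 + 4 + 7 = 13.
This cut is saturated, so no flow can exceed 13.

13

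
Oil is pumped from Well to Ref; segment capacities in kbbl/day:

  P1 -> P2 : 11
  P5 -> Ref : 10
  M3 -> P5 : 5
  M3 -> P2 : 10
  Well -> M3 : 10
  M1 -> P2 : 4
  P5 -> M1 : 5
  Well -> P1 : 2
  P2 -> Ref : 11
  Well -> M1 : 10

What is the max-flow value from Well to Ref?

Augment Well→M1→P2→Ref: bottleneck 4, flow now 4.
Augment Well→M3→P5→Ref: bottleneck 5, flow now 9.
Augment Well→M3→P2→Ref: bottleneck 5, flow now 14.
Augment Well→P1→P2→Ref: bottleneck 2, flow now 16.
No augmenting path remains; maximum flow = 16.
In the residual graph, reachable from Well: {Well, M1}.
Min-cut edges: Well→M3 (10), Well→P1 (2), M1→P2 (4); capacity 10 + 2 + 4 = 16.
This cut is saturated, so no flow can exceed 16.

16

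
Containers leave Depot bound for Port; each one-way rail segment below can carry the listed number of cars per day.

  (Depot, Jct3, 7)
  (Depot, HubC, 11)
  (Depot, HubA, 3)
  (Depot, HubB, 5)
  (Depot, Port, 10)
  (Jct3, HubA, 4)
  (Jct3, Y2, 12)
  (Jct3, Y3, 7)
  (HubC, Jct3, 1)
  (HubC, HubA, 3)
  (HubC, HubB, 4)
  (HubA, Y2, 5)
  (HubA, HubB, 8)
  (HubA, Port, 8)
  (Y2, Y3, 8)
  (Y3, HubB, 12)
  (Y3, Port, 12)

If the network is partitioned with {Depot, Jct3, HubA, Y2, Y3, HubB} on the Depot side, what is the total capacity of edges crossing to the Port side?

Edges leaving {Depot, Jct3, HubA, Y2, Y3, HubB}: Depot→HubC (11), Depot→Port (10), HubA→Port (8), Y3→Port (12).
Cut capacity = 11 + 10 + 8 + 12 = 41.

41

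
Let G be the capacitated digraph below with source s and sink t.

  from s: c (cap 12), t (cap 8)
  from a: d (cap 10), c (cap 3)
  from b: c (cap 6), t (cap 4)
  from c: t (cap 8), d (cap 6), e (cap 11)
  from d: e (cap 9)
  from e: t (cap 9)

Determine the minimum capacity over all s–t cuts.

Augment s→t: bottleneck 8, flow now 8.
Augment s→c→t: bottleneck 8, flow now 16.
Augment s→c→e→t: bottleneck 4, flow now 20.
No augmenting path remains; maximum flow = 20.
By max-flow min-cut, the minimum cut capacity equals the max flow.
In the residual graph, reachable from s: {s}.
Min-cut edges: s→c (12), s→t (8); capacity 12 + 8 = 20.

20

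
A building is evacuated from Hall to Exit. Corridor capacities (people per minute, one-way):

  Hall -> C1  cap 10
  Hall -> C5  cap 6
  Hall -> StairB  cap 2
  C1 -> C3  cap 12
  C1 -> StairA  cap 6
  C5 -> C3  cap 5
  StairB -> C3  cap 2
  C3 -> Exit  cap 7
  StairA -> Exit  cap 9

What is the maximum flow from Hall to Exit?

13

Augment Hall→C1→C3→Exit: bottleneck 7, flow now 7.
Augment Hall→C1→StairA→Exit: bottleneck 3, flow now 10.
Augment Hall→C5→C3→C1→StairA→Exit: bottleneck 3, flow now 13. (uses reverse residual edge)
No augmenting path remains; maximum flow = 13.
In the residual graph, reachable from Hall: {Hall, C1, C5, StairB, C3}.
Min-cut edges: C1→StairA (6), C3→Exit (7); capacity 6 + 7 = 13.
This cut is saturated, so no flow can exceed 13.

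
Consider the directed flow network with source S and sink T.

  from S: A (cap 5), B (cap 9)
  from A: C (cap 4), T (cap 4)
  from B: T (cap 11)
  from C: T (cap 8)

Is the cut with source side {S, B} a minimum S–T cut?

No — its capacity is 16, but the minimum cut has capacity 14.

Given cut capacity: 5 + 11 = 16.
Augment S→A→T: bottleneck 4, flow now 4.
Augment S→B→T: bottleneck 9, flow now 13.
Augment S→A→C→T: bottleneck 1, flow now 14.
No augmenting path remains; maximum flow = 14.
In the residual graph, reachable from S: {S}.
Min-cut edges: S→A (5), S→B (9); capacity 5 + 9 = 14.
Cut capacity 16 exceeds the max flow 14, so it is not minimum.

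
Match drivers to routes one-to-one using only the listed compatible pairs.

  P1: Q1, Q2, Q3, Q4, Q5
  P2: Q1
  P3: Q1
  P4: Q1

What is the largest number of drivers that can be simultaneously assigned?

Unit-capacity flow: source→left, listed edges, right→sink; max matching = max flow.
Augmenting path P1→Q1 (+1); matched 1.
Augmenting path P2→Q1→P1→Q2 (+1); matched 2.
No augmenting path remains; maximum matching = 2.
König certificate: {P1, Q1} is a vertex cover of size 2 (every listed pair touches it), so no matching can be larger.

2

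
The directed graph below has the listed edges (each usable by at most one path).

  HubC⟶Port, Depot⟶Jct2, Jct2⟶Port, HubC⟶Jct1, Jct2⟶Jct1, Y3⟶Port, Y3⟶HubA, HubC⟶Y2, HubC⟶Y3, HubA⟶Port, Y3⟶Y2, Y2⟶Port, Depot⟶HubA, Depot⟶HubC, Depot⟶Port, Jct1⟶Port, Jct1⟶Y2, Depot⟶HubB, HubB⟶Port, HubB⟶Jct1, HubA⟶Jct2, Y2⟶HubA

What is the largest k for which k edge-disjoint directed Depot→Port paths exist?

Assign every edge capacity 1; by Menger, the answer equals the max flow.
Path Depot→Port (+1); total 1.
Path Depot→HubB→Port (+1); total 2.
Path Depot→HubA→Port (+1); total 3.
Path Depot→HubC→Port (+1); total 4.
Path Depot→Jct2→Port (+1); total 5.
No residual Depot→Port path; max flow = 5.
Certifying cut of size 5: {Depot→HubA, Depot→HubB, Depot→HubC, Depot→Jct2, Depot→Port}.

5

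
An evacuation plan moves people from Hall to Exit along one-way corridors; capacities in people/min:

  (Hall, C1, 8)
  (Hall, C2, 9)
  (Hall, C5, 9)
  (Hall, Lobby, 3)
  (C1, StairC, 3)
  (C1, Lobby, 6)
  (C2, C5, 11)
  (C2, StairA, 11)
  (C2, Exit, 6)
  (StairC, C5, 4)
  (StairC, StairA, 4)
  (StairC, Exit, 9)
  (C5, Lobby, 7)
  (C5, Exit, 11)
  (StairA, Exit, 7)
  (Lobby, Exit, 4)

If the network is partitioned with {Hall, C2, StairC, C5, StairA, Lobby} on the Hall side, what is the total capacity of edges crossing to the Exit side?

Edges leaving {Hall, C2, StairC, C5, StairA, Lobby}: Hall→C1 (8), C2→Exit (6), StairC→Exit (9), C5→Exit (11), StairA→Exit (7), Lobby→Exit (4).
Cut capacity = 8 + 6 + 9 + 11 + 7 + 4 = 45.

45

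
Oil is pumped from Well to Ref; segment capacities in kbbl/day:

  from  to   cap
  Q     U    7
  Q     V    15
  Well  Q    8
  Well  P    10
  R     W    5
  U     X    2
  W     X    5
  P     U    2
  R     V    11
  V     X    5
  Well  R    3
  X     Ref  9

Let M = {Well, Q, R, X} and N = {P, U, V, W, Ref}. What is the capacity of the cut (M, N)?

57

Edges leaving {Well, Q, R, X}: Well→P (10), Q→U (7), Q→V (15), R→V (11), R→W (5), X→Ref (9).
Cut capacity = 10 + 7 + 15 + 11 + 5 + 9 = 57.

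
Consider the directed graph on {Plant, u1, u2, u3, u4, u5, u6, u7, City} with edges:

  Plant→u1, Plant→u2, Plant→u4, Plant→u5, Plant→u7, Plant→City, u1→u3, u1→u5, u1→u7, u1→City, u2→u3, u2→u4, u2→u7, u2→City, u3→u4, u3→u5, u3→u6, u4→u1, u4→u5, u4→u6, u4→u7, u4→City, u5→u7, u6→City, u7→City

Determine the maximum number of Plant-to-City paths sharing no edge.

Assign every edge capacity 1; by Menger, the answer equals the max flow.
Path Plant→City (+1); total 1.
Path Plant→u1→City (+1); total 2.
Path Plant→u2→City (+1); total 3.
Path Plant→u4→City (+1); total 4.
Path Plant→u7→City (+1); total 5.
No residual Plant→City path; max flow = 5.
Certifying cut of size 5: {Plant→City, Plant→u1, Plant→u2, Plant→u4, u7→City}.

5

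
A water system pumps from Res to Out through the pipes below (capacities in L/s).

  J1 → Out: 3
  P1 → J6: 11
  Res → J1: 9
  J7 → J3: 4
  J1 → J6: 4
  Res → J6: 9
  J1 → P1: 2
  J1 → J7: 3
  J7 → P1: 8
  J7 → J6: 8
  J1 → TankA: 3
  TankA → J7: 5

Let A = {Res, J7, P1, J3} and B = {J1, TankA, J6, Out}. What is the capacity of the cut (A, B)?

37

Edges leaving {Res, J7, P1, J3}: Res→J1 (9), Res→J6 (9), J7→J6 (8), P1→J6 (11).
Cut capacity = 9 + 9 + 8 + 11 = 37.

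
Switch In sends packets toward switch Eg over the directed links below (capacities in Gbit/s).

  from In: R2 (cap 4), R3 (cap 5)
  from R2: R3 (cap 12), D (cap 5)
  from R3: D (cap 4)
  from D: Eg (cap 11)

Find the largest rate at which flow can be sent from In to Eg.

8

Augment In→R2→D→Eg: bottleneck 4, flow now 4.
Augment In→R3→D→Eg: bottleneck 4, flow now 8.
No augmenting path remains; maximum flow = 8.
In the residual graph, reachable from In: {In, R3}.
Min-cut edges: In→R2 (4), R3→D (4); capacity 4 + 4 = 8.
This cut is saturated, so no flow can exceed 8.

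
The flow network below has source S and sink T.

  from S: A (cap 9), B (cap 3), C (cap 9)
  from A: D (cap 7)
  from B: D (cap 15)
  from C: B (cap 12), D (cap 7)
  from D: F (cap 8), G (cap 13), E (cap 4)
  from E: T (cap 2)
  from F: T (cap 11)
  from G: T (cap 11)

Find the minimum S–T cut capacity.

19

Augment S→A→D→E→T: bottleneck 2, flow now 2.
Augment S→A→D→F→T: bottleneck 5, flow now 7.
Augment S→B→D→F→T: bottleneck 3, flow now 10.
Augment S→C→D→G→T: bottleneck 7, flow now 17.
Augment S→C→B→D→G→T: bottleneck 2, flow now 19.
No augmenting path remains; maximum flow = 19.
By max-flow min-cut, the minimum cut capacity equals the max flow.
In the residual graph, reachable from S: {S, A}.
Min-cut edges: S→B (3), S→C (9), A→D (7); capacity 3 + 9 + 7 = 19.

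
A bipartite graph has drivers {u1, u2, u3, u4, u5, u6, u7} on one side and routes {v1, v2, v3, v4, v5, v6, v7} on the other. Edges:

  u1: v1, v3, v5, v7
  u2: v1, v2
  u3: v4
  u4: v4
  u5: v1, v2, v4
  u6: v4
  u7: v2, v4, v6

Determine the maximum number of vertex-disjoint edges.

5

Unit-capacity flow: source→left, listed edges, right→sink; max matching = max flow.
Augmenting path u1→v1 (+1); matched 1.
Augmenting path u2→v2 (+1); matched 2.
Augmenting path u3→v4 (+1); matched 3.
Augmenting path u7→v6 (+1); matched 4.
Augmenting path u5→v1→u1→v3 (+1); matched 5.
No augmenting path remains; maximum matching = 5.
König certificate: {u1, u2, u5, u7, v4} is a vertex cover of size 5 (every listed pair touches it), so no matching can be larger.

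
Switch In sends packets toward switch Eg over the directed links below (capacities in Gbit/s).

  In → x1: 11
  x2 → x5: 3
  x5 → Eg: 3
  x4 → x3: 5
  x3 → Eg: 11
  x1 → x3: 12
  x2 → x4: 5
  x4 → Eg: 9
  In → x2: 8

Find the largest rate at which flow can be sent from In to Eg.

Augment In→x1→x3→Eg: bottleneck 11, flow now 11.
Augment In→x2→x4→Eg: bottleneck 5, flow now 16.
Augment In→x2→x5→Eg: bottleneck 3, flow now 19.
No augmenting path remains; maximum flow = 19.
In the residual graph, reachable from In: {In}.
Min-cut edges: In→x1 (11), In→x2 (8); capacity 11 + 8 = 19.
This cut is saturated, so no flow can exceed 19.

19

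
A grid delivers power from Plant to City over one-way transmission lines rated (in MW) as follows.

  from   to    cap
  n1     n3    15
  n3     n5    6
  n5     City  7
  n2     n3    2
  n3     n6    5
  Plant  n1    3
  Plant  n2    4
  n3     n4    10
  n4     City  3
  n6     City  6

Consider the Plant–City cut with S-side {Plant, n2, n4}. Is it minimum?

Given cut capacity: 3 + 2 + 3 = 8.
Augment Plant→n1→n3→n4→City: bottleneck 3, flow now 3.
Augment Plant→n2→n3→n5→City: bottleneck 2, flow now 5.
No augmenting path remains; maximum flow = 5.
In the residual graph, reachable from Plant: {Plant, n2}.
Min-cut edges: Plant→n1 (3), n2→n3 (2); capacity 3 + 2 = 5.
Cut capacity 8 exceeds the max flow 5, so it is not minimum.

No — its capacity is 8, but the minimum cut has capacity 5.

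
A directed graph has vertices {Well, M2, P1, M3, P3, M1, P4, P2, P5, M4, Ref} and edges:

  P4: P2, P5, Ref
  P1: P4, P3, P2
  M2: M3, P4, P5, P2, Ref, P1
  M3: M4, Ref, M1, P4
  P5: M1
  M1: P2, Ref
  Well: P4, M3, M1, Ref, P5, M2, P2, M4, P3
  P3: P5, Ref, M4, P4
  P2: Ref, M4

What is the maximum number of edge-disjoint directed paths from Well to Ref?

Assign every edge capacity 1; by Menger, the answer equals the max flow.
Path Well→Ref (+1); total 1.
Path Well→M2→Ref (+1); total 2.
Path Well→M3→Ref (+1); total 3.
Path Well→P3→Ref (+1); total 4.
Path Well→M1→Ref (+1); total 5.
Path Well→P4→Ref (+1); total 6.
Path Well→P2→Ref (+1); total 7.
No residual Well→Ref path; max flow = 7.
Certifying cut of size 7: {M1→Ref, P2→Ref, Well→M2, Well→M3, Well→P3, Well→P4, Well→Ref}.

7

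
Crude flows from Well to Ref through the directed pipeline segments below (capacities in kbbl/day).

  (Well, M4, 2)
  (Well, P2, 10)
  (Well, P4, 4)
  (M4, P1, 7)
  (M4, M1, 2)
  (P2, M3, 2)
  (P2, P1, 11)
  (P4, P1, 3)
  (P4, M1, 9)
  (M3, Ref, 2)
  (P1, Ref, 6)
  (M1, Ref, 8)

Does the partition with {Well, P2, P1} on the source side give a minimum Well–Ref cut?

Given cut capacity: 2 + 4 + 2 + 6 = 14.
Augment Well→M4→P1→Ref: bottleneck 2, flow now 2.
Augment Well→P2→M3→Ref: bottleneck 2, flow now 4.
Augment Well→P2→P1→Ref: bottleneck 4, flow now 8.
Augment Well→P4→M1→Ref: bottleneck 4, flow now 12.
Augment Well→P2→P1→M4→M1→Ref: bottleneck 2, flow now 14. (uses reverse residual edge)
No augmenting path remains; maximum flow = 14.
Cut capacity 14 equals the max flow, so it is a minimum cut.

Yes — it is a minimum cut (capacity 14).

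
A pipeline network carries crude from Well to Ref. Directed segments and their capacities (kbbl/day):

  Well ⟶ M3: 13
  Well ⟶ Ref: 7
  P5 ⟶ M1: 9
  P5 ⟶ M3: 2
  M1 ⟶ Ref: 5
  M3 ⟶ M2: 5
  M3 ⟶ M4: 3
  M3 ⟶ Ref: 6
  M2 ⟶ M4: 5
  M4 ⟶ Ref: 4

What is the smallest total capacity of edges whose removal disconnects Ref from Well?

Augment Well→Ref: bottleneck 7, flow now 7.
Augment Well→M3→Ref: bottleneck 6, flow now 13.
Augment Well→M3→M4→Ref: bottleneck 3, flow now 16.
Augment Well→M3→M2→M4→Ref: bottleneck 1, flow now 17.
No augmenting path remains; maximum flow = 17.
By max-flow min-cut, the minimum cut capacity equals the max flow.
In the residual graph, reachable from Well: {Well, M3, M2, M4}.
Min-cut edges: Well→Ref (7), M3→Ref (6), M4→Ref (4); capacity 7 + 6 + 4 = 17.

17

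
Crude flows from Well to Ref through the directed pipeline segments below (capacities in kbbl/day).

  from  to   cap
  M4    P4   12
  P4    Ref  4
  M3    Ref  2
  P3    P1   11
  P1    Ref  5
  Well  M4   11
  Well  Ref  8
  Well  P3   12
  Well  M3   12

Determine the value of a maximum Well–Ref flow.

Augment Well→Ref: bottleneck 8, flow now 8.
Augment Well→M3→Ref: bottleneck 2, flow now 10.
Augment Well→P3→P1→Ref: bottleneck 5, flow now 15.
Augment Well→M4→P4→Ref: bottleneck 4, flow now 19.
No augmenting path remains; maximum flow = 19.
In the residual graph, reachable from Well: {Well, M3, P3, M4, P1, P4}.
Min-cut edges: Well→Ref (8), M3→Ref (2), P1→Ref (5), P4→Ref (4); capacity 8 + 2 + 5 + 4 = 19.
This cut is saturated, so no flow can exceed 19.

19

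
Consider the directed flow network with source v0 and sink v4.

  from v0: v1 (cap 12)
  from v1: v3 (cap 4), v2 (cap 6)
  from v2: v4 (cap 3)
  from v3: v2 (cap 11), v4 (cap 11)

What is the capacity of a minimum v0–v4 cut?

Augment v0→v1→v2→v4: bottleneck 3, flow now 3.
Augment v0→v1→v3→v4: bottleneck 4, flow now 7.
No augmenting path remains; maximum flow = 7.
By max-flow min-cut, the minimum cut capacity equals the max flow.
In the residual graph, reachable from v0: {v0, v1, v2}.
Min-cut edges: v1→v3 (4), v2→v4 (3); capacity 4 + 3 = 7.

7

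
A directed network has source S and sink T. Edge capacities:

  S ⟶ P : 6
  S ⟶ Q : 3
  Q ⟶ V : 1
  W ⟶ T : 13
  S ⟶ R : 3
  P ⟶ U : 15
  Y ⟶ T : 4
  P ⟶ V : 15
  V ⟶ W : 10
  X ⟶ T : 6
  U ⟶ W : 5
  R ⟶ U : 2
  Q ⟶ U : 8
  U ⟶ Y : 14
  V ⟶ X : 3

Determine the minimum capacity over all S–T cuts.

Augment S→P→U→W→T: bottleneck 5, flow now 5.
Augment S→P→U→Y→T: bottleneck 1, flow now 6.
Augment S→Q→U→Y→T: bottleneck 3, flow now 9.
Augment S→R→U→P→V→W→T: bottleneck 2, flow now 11. (uses reverse residual edge)
No augmenting path remains; maximum flow = 11.
By max-flow min-cut, the minimum cut capacity equals the max flow.
In the residual graph, reachable from S: {S, R}.
Min-cut edges: S→P (6), S→Q (3), R→U (2); capacity 6 + 3 + 2 = 11.

11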